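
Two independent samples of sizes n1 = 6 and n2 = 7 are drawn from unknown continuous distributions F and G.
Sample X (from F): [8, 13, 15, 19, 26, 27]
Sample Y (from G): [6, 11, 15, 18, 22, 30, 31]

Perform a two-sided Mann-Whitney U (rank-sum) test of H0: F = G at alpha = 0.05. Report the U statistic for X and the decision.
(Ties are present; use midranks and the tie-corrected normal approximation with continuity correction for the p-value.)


Step 1: Combine and sort all 13 observations; assign midranks.
sorted (value, group): (6,Y), (8,X), (11,Y), (13,X), (15,X), (15,Y), (18,Y), (19,X), (22,Y), (26,X), (27,X), (30,Y), (31,Y)
ranks: 6->1, 8->2, 11->3, 13->4, 15->5.5, 15->5.5, 18->7, 19->8, 22->9, 26->10, 27->11, 30->12, 31->13
Step 2: Rank sum for X: R1 = 2 + 4 + 5.5 + 8 + 10 + 11 = 40.5.
Step 3: U_X = R1 - n1(n1+1)/2 = 40.5 - 6*7/2 = 40.5 - 21 = 19.5.
       U_Y = n1*n2 - U_X = 42 - 19.5 = 22.5.
Step 4: Ties are present, so use the tie-corrected normal approximation (with continuity correction) for the p-value.
Step 5: p-value = 0.886248; compare to alpha = 0.05. fail to reject H0.

U_X = 19.5, p = 0.886248, fail to reject H0 at alpha = 0.05.


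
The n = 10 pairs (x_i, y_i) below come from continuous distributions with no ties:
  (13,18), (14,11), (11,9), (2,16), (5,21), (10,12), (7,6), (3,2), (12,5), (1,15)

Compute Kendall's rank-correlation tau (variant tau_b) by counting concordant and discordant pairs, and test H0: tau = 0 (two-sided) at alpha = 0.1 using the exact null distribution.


Step 1: Enumerate the 45 unordered pairs (i,j) with i<j and classify each by sign(x_j-x_i) * sign(y_j-y_i).
  (1,2):dx=+1,dy=-7->D; (1,3):dx=-2,dy=-9->C; (1,4):dx=-11,dy=-2->C; (1,5):dx=-8,dy=+3->D
  (1,6):dx=-3,dy=-6->C; (1,7):dx=-6,dy=-12->C; (1,8):dx=-10,dy=-16->C; (1,9):dx=-1,dy=-13->C
  (1,10):dx=-12,dy=-3->C; (2,3):dx=-3,dy=-2->C; (2,4):dx=-12,dy=+5->D; (2,5):dx=-9,dy=+10->D
  (2,6):dx=-4,dy=+1->D; (2,7):dx=-7,dy=-5->C; (2,8):dx=-11,dy=-9->C; (2,9):dx=-2,dy=-6->C
  (2,10):dx=-13,dy=+4->D; (3,4):dx=-9,dy=+7->D; (3,5):dx=-6,dy=+12->D; (3,6):dx=-1,dy=+3->D
  (3,7):dx=-4,dy=-3->C; (3,8):dx=-8,dy=-7->C; (3,9):dx=+1,dy=-4->D; (3,10):dx=-10,dy=+6->D
  (4,5):dx=+3,dy=+5->C; (4,6):dx=+8,dy=-4->D; (4,7):dx=+5,dy=-10->D; (4,8):dx=+1,dy=-14->D
  (4,9):dx=+10,dy=-11->D; (4,10):dx=-1,dy=-1->C; (5,6):dx=+5,dy=-9->D; (5,7):dx=+2,dy=-15->D
  (5,8):dx=-2,dy=-19->C; (5,9):dx=+7,dy=-16->D; (5,10):dx=-4,dy=-6->C; (6,7):dx=-3,dy=-6->C
  (6,8):dx=-7,dy=-10->C; (6,9):dx=+2,dy=-7->D; (6,10):dx=-9,dy=+3->D; (7,8):dx=-4,dy=-4->C
  (7,9):dx=+5,dy=-1->D; (7,10):dx=-6,dy=+9->D; (8,9):dx=+9,dy=+3->C; (8,10):dx=-2,dy=+13->D
  (9,10):dx=-11,dy=+10->D
Step 2: C = 21, D = 24, total pairs = 45.
Step 3: tau = (C - D)/(n(n-1)/2) = (21 - 24)/45 = -0.066667.
Step 4: Exact two-sided p-value (enumerate n! = 3628800 permutations of y under H0): p = 0.861801.
Step 5: alpha = 0.1. fail to reject H0.

tau_b = -0.0667 (C=21, D=24), p = 0.861801, fail to reject H0.


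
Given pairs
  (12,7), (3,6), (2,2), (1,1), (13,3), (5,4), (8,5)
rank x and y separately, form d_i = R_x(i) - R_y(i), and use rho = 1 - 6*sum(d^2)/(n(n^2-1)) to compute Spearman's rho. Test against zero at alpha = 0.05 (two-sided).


Step 1: Rank x and y separately (midranks; no ties here).
rank(x): 12->6, 3->3, 2->2, 1->1, 13->7, 5->4, 8->5
rank(y): 7->7, 6->6, 2->2, 1->1, 3->3, 4->4, 5->5
Step 2: d_i = R_x(i) - R_y(i); compute d_i^2.
  (6-7)^2=1, (3-6)^2=9, (2-2)^2=0, (1-1)^2=0, (7-3)^2=16, (4-4)^2=0, (5-5)^2=0
sum(d^2) = 26.
Step 3: rho = 1 - 6*26 / (7*(7^2 - 1)) = 1 - 156/336 = 0.535714.
Step 4: Under H0, t = rho * sqrt((n-2)/(1-rho^2)) = 1.4186 ~ t(5).
Step 5: Two-sided p-value from the t-distribution with 5 df = 0.215217.
Step 6: alpha = 0.05. fail to reject H0.

rho = 0.5357, p = 0.215217, fail to reject H0 at alpha = 0.05.


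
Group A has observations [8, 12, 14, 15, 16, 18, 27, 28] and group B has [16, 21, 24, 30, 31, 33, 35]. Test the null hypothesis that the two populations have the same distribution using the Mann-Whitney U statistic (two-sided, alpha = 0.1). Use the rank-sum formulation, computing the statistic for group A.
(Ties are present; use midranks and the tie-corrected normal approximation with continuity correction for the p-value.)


Step 1: Combine and sort all 15 observations; assign midranks.
sorted (value, group): (8,X), (12,X), (14,X), (15,X), (16,X), (16,Y), (18,X), (21,Y), (24,Y), (27,X), (28,X), (30,Y), (31,Y), (33,Y), (35,Y)
ranks: 8->1, 12->2, 14->3, 15->4, 16->5.5, 16->5.5, 18->7, 21->8, 24->9, 27->10, 28->11, 30->12, 31->13, 33->14, 35->15
Step 2: Rank sum for X: R1 = 1 + 2 + 3 + 4 + 5.5 + 7 + 10 + 11 = 43.5.
Step 3: U_X = R1 - n1(n1+1)/2 = 43.5 - 8*9/2 = 43.5 - 36 = 7.5.
       U_Y = n1*n2 - U_X = 56 - 7.5 = 48.5.
Step 4: Ties are present, so use the tie-corrected normal approximation (with continuity correction) for the p-value.
Step 5: p-value = 0.020524; compare to alpha = 0.1. reject H0.

U_X = 7.5, p = 0.020524, reject H0 at alpha = 0.1.


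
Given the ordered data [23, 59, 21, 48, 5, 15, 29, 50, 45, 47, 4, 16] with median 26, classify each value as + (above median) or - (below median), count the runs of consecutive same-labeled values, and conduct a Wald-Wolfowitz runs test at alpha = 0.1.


Step 1: Compute median = 26; label A = above, B = below.
Labels in order: BABABBAAAABB  (n_A = 6, n_B = 6)
Step 2: Count runs R = 7.
Step 3: Under H0 (random ordering), E[R] = 2*n_A*n_B/(n_A+n_B) + 1 = 2*6*6/12 + 1 = 7.0000.
        Var[R] = 2*n_A*n_B*(2*n_A*n_B - n_A - n_B) / ((n_A+n_B)^2 * (n_A+n_B-1)) = 4320/1584 = 2.7273.
        SD[R] = 1.6514.
Step 4: R = E[R], so z = 0 with no continuity correction.
Step 5: Two-sided p-value via normal approximation = 2*(1 - Phi(|z|)) = 1.000000.
Step 6: alpha = 0.1. fail to reject H0.

R = 7, z = 0.0000, p = 1.000000, fail to reject H0.


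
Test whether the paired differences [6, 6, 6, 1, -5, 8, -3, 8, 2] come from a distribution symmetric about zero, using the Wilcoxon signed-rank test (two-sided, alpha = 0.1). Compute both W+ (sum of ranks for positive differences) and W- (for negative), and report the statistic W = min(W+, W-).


Step 1: Drop any zero differences (none here) and take |d_i|.
|d| = [6, 6, 6, 1, 5, 8, 3, 8, 2]
Step 2: Midrank |d_i| (ties get averaged ranks).
ranks: |6|->6, |6|->6, |6|->6, |1|->1, |5|->4, |8|->8.5, |3|->3, |8|->8.5, |2|->2
Step 3: Attach original signs; sum ranks with positive sign and with negative sign.
W+ = 6 + 6 + 6 + 1 + 8.5 + 8.5 + 2 = 38
W- = 4 + 3 = 7
(Check: W+ + W- = 45 should equal n(n+1)/2 = 45.)
Step 4: Test statistic W = min(W+, W-) = 7.
Step 5: Ties in |d|, so use the tie-corrected normal approximation.
        E[W] = n(n+1)/4 = 9*10/4 = 22.5.
        Tie groups: |d|=6 (t=3), |d|=8 (t=2); sum(t^3 - t) = 30.
        Var[W] = n(n+1)(2n+1)/24 - sum(t^3-t)/48 = 1710/24 - 30/48 = 70.625.
        z = (W - E[W]) / sqrt(Var[W]) = (7 - 22.5) / 8.4039 = -1.8444.
        Two-sided p = 2*Phi(z) = 0.065127.
Step 6: alpha = 0.1. reject H0.

W+ = 38, W- = 7, W = min = 7, p = 0.065127, reject H0.


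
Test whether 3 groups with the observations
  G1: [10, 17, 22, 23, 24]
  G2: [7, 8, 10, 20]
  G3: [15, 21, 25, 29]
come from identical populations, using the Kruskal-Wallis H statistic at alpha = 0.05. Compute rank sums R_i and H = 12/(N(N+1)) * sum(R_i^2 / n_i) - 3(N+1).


Step 1: Combine all N = 13 observations and assign midranks.
sorted (value, group, rank): (7,G2,1), (8,G2,2), (10,G1,3.5), (10,G2,3.5), (15,G3,5), (17,G1,6), (20,G2,7), (21,G3,8), (22,G1,9), (23,G1,10), (24,G1,11), (25,G3,12), (29,G3,13)
Step 2: Sum ranks within each group.
R_1 = 39.5 (n_1 = 5)
R_2 = 13.5 (n_2 = 4)
R_3 = 38 (n_3 = 4)
Step 3: H = 12/(N(N+1)) * sum(R_i^2/n_i) - 3(N+1)
     = 12/(13*14) * (39.5^2/5 + 13.5^2/4 + 38^2/4) - 3*14
     = 0.065934 * 718.612 - 42
     = 5.381044.
Step 4: Ties present; correction factor C = 1 - 6/(13^3 - 13) = 0.997253. Corrected H = 5.381044 / 0.997253 = 5.395868.
Step 5: Under H0, H ~ chi^2(2); p-value = 0.067345.
Step 6: alpha = 0.05. fail to reject H0.

H = 5.3959, df = 2, p = 0.067345, fail to reject H0.


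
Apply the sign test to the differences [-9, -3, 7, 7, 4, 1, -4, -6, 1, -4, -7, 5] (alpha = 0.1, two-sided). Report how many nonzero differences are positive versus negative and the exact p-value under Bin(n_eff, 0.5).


Step 1: Discard zero differences. Original n = 12; n_eff = number of nonzero differences = 12.
Nonzero differences (with sign): -9, -3, +7, +7, +4, +1, -4, -6, +1, -4, -7, +5
Step 2: Count signs: positive = 6, negative = 6.
Step 3: Under H0: P(positive) = 0.5, so the number of positives S ~ Bin(12, 0.5).
Step 4: Two-sided exact p-value = sum of Bin(12,0.5) probabilities at or below the observed probability = 1.000000.
Step 5: alpha = 0.1. fail to reject H0.

n_eff = 12, pos = 6, neg = 6, p = 1.000000, fail to reject H0.


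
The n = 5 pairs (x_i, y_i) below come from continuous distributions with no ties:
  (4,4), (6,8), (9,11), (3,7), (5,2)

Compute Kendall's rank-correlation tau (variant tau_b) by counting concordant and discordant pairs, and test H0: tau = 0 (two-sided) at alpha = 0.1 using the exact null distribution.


Step 1: Enumerate the 10 unordered pairs (i,j) with i<j and classify each by sign(x_j-x_i) * sign(y_j-y_i).
  (1,2):dx=+2,dy=+4->C; (1,3):dx=+5,dy=+7->C; (1,4):dx=-1,dy=+3->D; (1,5):dx=+1,dy=-2->D
  (2,3):dx=+3,dy=+3->C; (2,4):dx=-3,dy=-1->C; (2,5):dx=-1,dy=-6->C; (3,4):dx=-6,dy=-4->C
  (3,5):dx=-4,dy=-9->C; (4,5):dx=+2,dy=-5->D
Step 2: C = 7, D = 3, total pairs = 10.
Step 3: tau = (C - D)/(n(n-1)/2) = (7 - 3)/10 = 0.400000.
Step 4: Exact two-sided p-value (enumerate n! = 120 permutations of y under H0): p = 0.483333.
Step 5: alpha = 0.1. fail to reject H0.

tau_b = 0.4000 (C=7, D=3), p = 0.483333, fail to reject H0.


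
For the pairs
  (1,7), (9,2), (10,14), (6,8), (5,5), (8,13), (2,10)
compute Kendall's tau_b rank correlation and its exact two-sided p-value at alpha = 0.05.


Step 1: Enumerate the 21 unordered pairs (i,j) with i<j and classify each by sign(x_j-x_i) * sign(y_j-y_i).
  (1,2):dx=+8,dy=-5->D; (1,3):dx=+9,dy=+7->C; (1,4):dx=+5,dy=+1->C; (1,5):dx=+4,dy=-2->D
  (1,6):dx=+7,dy=+6->C; (1,7):dx=+1,dy=+3->C; (2,3):dx=+1,dy=+12->C; (2,4):dx=-3,dy=+6->D
  (2,5):dx=-4,dy=+3->D; (2,6):dx=-1,dy=+11->D; (2,7):dx=-7,dy=+8->D; (3,4):dx=-4,dy=-6->C
  (3,5):dx=-5,dy=-9->C; (3,6):dx=-2,dy=-1->C; (3,7):dx=-8,dy=-4->C; (4,5):dx=-1,dy=-3->C
  (4,6):dx=+2,dy=+5->C; (4,7):dx=-4,dy=+2->D; (5,6):dx=+3,dy=+8->C; (5,7):dx=-3,dy=+5->D
  (6,7):dx=-6,dy=-3->C
Step 2: C = 13, D = 8, total pairs = 21.
Step 3: tau = (C - D)/(n(n-1)/2) = (13 - 8)/21 = 0.238095.
Step 4: Exact two-sided p-value (enumerate n! = 5040 permutations of y under H0): p = 0.561905.
Step 5: alpha = 0.05. fail to reject H0.

tau_b = 0.2381 (C=13, D=8), p = 0.561905, fail to reject H0.


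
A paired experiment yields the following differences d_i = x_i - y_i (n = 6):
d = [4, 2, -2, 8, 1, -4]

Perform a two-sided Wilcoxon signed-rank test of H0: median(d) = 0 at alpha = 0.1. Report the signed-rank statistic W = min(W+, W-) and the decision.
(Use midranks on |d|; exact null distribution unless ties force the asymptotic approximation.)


Step 1: Drop any zero differences (none here) and take |d_i|.
|d| = [4, 2, 2, 8, 1, 4]
Step 2: Midrank |d_i| (ties get averaged ranks).
ranks: |4|->4.5, |2|->2.5, |2|->2.5, |8|->6, |1|->1, |4|->4.5
Step 3: Attach original signs; sum ranks with positive sign and with negative sign.
W+ = 4.5 + 2.5 + 6 + 1 = 14
W- = 2.5 + 4.5 = 7
(Check: W+ + W- = 21 should equal n(n+1)/2 = 21.)
Step 4: Test statistic W = min(W+, W-) = 7.
Step 5: Ties in |d|, so use the tie-corrected normal approximation.
        E[W] = n(n+1)/4 = 6*7/4 = 10.5.
        Tie groups: |d|=2 (t=2), |d|=4 (t=2); sum(t^3 - t) = 12.
        Var[W] = n(n+1)(2n+1)/24 - sum(t^3-t)/48 = 546/24 - 12/48 = 22.5.
        z = (W - E[W]) / sqrt(Var[W]) = (7 - 10.5) / 4.7434 = -0.7379.
        Two-sided p = 2*Phi(z) = 0.460597.
Step 6: alpha = 0.1. fail to reject H0.

W+ = 14, W- = 7, W = min = 7, p = 0.460597, fail to reject H0.


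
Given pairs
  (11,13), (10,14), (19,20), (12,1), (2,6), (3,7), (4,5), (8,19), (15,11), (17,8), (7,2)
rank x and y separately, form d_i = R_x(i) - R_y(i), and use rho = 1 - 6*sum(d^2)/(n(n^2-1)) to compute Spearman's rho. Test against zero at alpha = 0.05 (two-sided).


Step 1: Rank x and y separately (midranks; no ties here).
rank(x): 11->7, 10->6, 19->11, 12->8, 2->1, 3->2, 4->3, 8->5, 15->9, 17->10, 7->4
rank(y): 13->8, 14->9, 20->11, 1->1, 6->4, 7->5, 5->3, 19->10, 11->7, 8->6, 2->2
Step 2: d_i = R_x(i) - R_y(i); compute d_i^2.
  (7-8)^2=1, (6-9)^2=9, (11-11)^2=0, (8-1)^2=49, (1-4)^2=9, (2-5)^2=9, (3-3)^2=0, (5-10)^2=25, (9-7)^2=4, (10-6)^2=16, (4-2)^2=4
sum(d^2) = 126.
Step 3: rho = 1 - 6*126 / (11*(11^2 - 1)) = 1 - 756/1320 = 0.427273.
Step 4: Under H0, t = rho * sqrt((n-2)/(1-rho^2)) = 1.4177 ~ t(9).
Step 5: Two-sided p-value from the t-distribution with 9 df = 0.189944.
Step 6: alpha = 0.05. fail to reject H0.

rho = 0.4273, p = 0.189944, fail to reject H0 at alpha = 0.05.


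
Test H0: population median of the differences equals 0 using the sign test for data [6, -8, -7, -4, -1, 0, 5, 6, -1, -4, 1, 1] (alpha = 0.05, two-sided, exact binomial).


Step 1: Discard zero differences. Original n = 12; n_eff = number of nonzero differences = 11.
Nonzero differences (with sign): +6, -8, -7, -4, -1, +5, +6, -1, -4, +1, +1
Step 2: Count signs: positive = 5, negative = 6.
Step 3: Under H0: P(positive) = 0.5, so the number of positives S ~ Bin(11, 0.5).
Step 4: Two-sided exact p-value = sum of Bin(11,0.5) probabilities at or below the observed probability = 1.000000.
Step 5: alpha = 0.05. fail to reject H0.

n_eff = 11, pos = 5, neg = 6, p = 1.000000, fail to reject H0.


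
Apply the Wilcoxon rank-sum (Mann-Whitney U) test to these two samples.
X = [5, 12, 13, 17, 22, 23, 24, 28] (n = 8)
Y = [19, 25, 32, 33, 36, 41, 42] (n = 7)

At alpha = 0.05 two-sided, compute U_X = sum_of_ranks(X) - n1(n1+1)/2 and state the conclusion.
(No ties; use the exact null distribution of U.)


Step 1: Combine and sort all 15 observations; assign midranks.
sorted (value, group): (5,X), (12,X), (13,X), (17,X), (19,Y), (22,X), (23,X), (24,X), (25,Y), (28,X), (32,Y), (33,Y), (36,Y), (41,Y), (42,Y)
ranks: 5->1, 12->2, 13->3, 17->4, 19->5, 22->6, 23->7, 24->8, 25->9, 28->10, 32->11, 33->12, 36->13, 41->14, 42->15
Step 2: Rank sum for X: R1 = 1 + 2 + 3 + 4 + 6 + 7 + 8 + 10 = 41.
Step 3: U_X = R1 - n1(n1+1)/2 = 41 - 8*9/2 = 41 - 36 = 5.
       U_Y = n1*n2 - U_X = 56 - 5 = 51.
Step 4: No ties, so the exact null distribution of U (based on enumerating the C(15,8) = 6435 equally likely rank assignments) gives the two-sided p-value.
Step 5: p-value = 0.005905; compare to alpha = 0.05. reject H0.

U_X = 5, p = 0.005905, reject H0 at alpha = 0.05.


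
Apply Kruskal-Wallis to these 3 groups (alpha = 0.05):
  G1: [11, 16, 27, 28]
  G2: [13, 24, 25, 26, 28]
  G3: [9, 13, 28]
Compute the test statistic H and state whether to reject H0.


Step 1: Combine all N = 12 observations and assign midranks.
sorted (value, group, rank): (9,G3,1), (11,G1,2), (13,G2,3.5), (13,G3,3.5), (16,G1,5), (24,G2,6), (25,G2,7), (26,G2,8), (27,G1,9), (28,G1,11), (28,G2,11), (28,G3,11)
Step 2: Sum ranks within each group.
R_1 = 27 (n_1 = 4)
R_2 = 35.5 (n_2 = 5)
R_3 = 15.5 (n_3 = 3)
Step 3: H = 12/(N(N+1)) * sum(R_i^2/n_i) - 3(N+1)
     = 12/(12*13) * (27^2/4 + 35.5^2/5 + 15.5^2/3) - 3*13
     = 0.076923 * 514.383 - 39
     = 0.567949.
Step 4: Ties present; correction factor C = 1 - 30/(12^3 - 12) = 0.982517. Corrected H = 0.567949 / 0.982517 = 0.578055.
Step 5: Under H0, H ~ chi^2(2); p-value = 0.748992.
Step 6: alpha = 0.05. fail to reject H0.

H = 0.5781, df = 2, p = 0.748992, fail to reject H0.


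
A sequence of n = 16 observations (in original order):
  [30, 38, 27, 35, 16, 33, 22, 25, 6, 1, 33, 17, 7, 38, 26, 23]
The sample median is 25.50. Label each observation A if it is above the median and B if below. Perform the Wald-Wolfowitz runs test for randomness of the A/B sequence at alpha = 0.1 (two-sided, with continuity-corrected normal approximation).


Step 1: Compute median = 25.50; label A = above, B = below.
Labels in order: AAAABABBBBABBAAB  (n_A = 8, n_B = 8)
Step 2: Count runs R = 8.
Step 3: Under H0 (random ordering), E[R] = 2*n_A*n_B/(n_A+n_B) + 1 = 2*8*8/16 + 1 = 9.0000.
        Var[R] = 2*n_A*n_B*(2*n_A*n_B - n_A - n_B) / ((n_A+n_B)^2 * (n_A+n_B-1)) = 14336/3840 = 3.7333.
        SD[R] = 1.9322.
Step 4: Continuity-corrected z = (R + 0.5 - E[R]) / SD[R] = (8 + 0.5 - 9.0000) / 1.9322 = -0.2588.
Step 5: Two-sided p-value via normal approximation = 2*(1 - Phi(|z|)) = 0.795809.
Step 6: alpha = 0.1. fail to reject H0.

R = 8, z = -0.2588, p = 0.795809, fail to reject H0.


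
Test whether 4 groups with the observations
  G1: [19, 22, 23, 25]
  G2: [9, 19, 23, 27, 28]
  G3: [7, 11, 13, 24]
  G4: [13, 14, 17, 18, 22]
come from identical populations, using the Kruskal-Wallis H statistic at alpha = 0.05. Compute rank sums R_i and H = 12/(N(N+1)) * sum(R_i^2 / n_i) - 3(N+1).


Step 1: Combine all N = 18 observations and assign midranks.
sorted (value, group, rank): (7,G3,1), (9,G2,2), (11,G3,3), (13,G3,4.5), (13,G4,4.5), (14,G4,6), (17,G4,7), (18,G4,8), (19,G1,9.5), (19,G2,9.5), (22,G1,11.5), (22,G4,11.5), (23,G1,13.5), (23,G2,13.5), (24,G3,15), (25,G1,16), (27,G2,17), (28,G2,18)
Step 2: Sum ranks within each group.
R_1 = 50.5 (n_1 = 4)
R_2 = 60 (n_2 = 5)
R_3 = 23.5 (n_3 = 4)
R_4 = 37 (n_4 = 5)
Step 3: H = 12/(N(N+1)) * sum(R_i^2/n_i) - 3(N+1)
     = 12/(18*19) * (50.5^2/4 + 60^2/5 + 23.5^2/4 + 37^2/5) - 3*19
     = 0.035088 * 1769.42 - 57
     = 5.085088.
Step 4: Ties present; correction factor C = 1 - 24/(18^3 - 18) = 0.995872. Corrected H = 5.085088 / 0.995872 = 5.106166.
Step 5: Under H0, H ~ chi^2(3); p-value = 0.164186.
Step 6: alpha = 0.05. fail to reject H0.

H = 5.1062, df = 3, p = 0.164186, fail to reject H0.


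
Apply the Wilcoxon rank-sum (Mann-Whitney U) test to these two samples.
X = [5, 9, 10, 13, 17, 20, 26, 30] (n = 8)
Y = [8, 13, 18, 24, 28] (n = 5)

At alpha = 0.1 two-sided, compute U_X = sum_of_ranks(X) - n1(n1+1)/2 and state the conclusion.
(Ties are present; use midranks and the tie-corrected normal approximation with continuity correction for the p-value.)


Step 1: Combine and sort all 13 observations; assign midranks.
sorted (value, group): (5,X), (8,Y), (9,X), (10,X), (13,X), (13,Y), (17,X), (18,Y), (20,X), (24,Y), (26,X), (28,Y), (30,X)
ranks: 5->1, 8->2, 9->3, 10->4, 13->5.5, 13->5.5, 17->7, 18->8, 20->9, 24->10, 26->11, 28->12, 30->13
Step 2: Rank sum for X: R1 = 1 + 3 + 4 + 5.5 + 7 + 9 + 11 + 13 = 53.5.
Step 3: U_X = R1 - n1(n1+1)/2 = 53.5 - 8*9/2 = 53.5 - 36 = 17.5.
       U_Y = n1*n2 - U_X = 40 - 17.5 = 22.5.
Step 4: Ties are present, so use the tie-corrected normal approximation (with continuity correction) for the p-value.
Step 5: p-value = 0.769390; compare to alpha = 0.1. fail to reject H0.

U_X = 17.5, p = 0.769390, fail to reject H0 at alpha = 0.1.


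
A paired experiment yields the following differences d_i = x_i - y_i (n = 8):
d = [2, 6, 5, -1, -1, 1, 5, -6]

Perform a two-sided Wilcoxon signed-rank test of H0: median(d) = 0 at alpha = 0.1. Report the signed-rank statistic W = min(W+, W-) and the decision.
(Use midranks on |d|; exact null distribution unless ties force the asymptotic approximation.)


Step 1: Drop any zero differences (none here) and take |d_i|.
|d| = [2, 6, 5, 1, 1, 1, 5, 6]
Step 2: Midrank |d_i| (ties get averaged ranks).
ranks: |2|->4, |6|->7.5, |5|->5.5, |1|->2, |1|->2, |1|->2, |5|->5.5, |6|->7.5
Step 3: Attach original signs; sum ranks with positive sign and with negative sign.
W+ = 4 + 7.5 + 5.5 + 2 + 5.5 = 24.5
W- = 2 + 2 + 7.5 = 11.5
(Check: W+ + W- = 36 should equal n(n+1)/2 = 36.)
Step 4: Test statistic W = min(W+, W-) = 11.5.
Step 5: Ties in |d|, so use the tie-corrected normal approximation.
        E[W] = n(n+1)/4 = 8*9/4 = 18.
        Tie groups: |d|=1 (t=3), |d|=5 (t=2), |d|=6 (t=2); sum(t^3 - t) = 36.
        Var[W] = n(n+1)(2n+1)/24 - sum(t^3-t)/48 = 1224/24 - 36/48 = 50.25.
        z = (W - E[W]) / sqrt(Var[W]) = (11.5 - 18) / 7.0887 = -0.9169.
        Two-sided p = 2*Phi(z) = 0.359169.
Step 6: alpha = 0.1. fail to reject H0.

W+ = 24.5, W- = 11.5, W = min = 11.5, p = 0.359169, fail to reject H0.


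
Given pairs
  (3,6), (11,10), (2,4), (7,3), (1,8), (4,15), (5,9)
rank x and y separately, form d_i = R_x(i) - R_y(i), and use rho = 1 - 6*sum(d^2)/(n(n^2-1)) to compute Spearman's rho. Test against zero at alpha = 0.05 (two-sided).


Step 1: Rank x and y separately (midranks; no ties here).
rank(x): 3->3, 11->7, 2->2, 7->6, 1->1, 4->4, 5->5
rank(y): 6->3, 10->6, 4->2, 3->1, 8->4, 15->7, 9->5
Step 2: d_i = R_x(i) - R_y(i); compute d_i^2.
  (3-3)^2=0, (7-6)^2=1, (2-2)^2=0, (6-1)^2=25, (1-4)^2=9, (4-7)^2=9, (5-5)^2=0
sum(d^2) = 44.
Step 3: rho = 1 - 6*44 / (7*(7^2 - 1)) = 1 - 264/336 = 0.214286.
Step 4: Under H0, t = rho * sqrt((n-2)/(1-rho^2)) = 0.4906 ~ t(5).
Step 5: Two-sided p-value from the t-distribution with 5 df = 0.644512.
Step 6: alpha = 0.05. fail to reject H0.

rho = 0.2143, p = 0.644512, fail to reject H0 at alpha = 0.05.


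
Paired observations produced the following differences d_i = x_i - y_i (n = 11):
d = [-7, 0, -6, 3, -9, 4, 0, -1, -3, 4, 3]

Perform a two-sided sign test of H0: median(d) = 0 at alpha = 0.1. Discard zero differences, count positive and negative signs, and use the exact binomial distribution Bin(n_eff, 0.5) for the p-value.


Step 1: Discard zero differences. Original n = 11; n_eff = number of nonzero differences = 9.
Nonzero differences (with sign): -7, -6, +3, -9, +4, -1, -3, +4, +3
Step 2: Count signs: positive = 4, negative = 5.
Step 3: Under H0: P(positive) = 0.5, so the number of positives S ~ Bin(9, 0.5).
Step 4: Two-sided exact p-value = sum of Bin(9,0.5) probabilities at or below the observed probability = 1.000000.
Step 5: alpha = 0.1. fail to reject H0.

n_eff = 9, pos = 4, neg = 5, p = 1.000000, fail to reject H0.


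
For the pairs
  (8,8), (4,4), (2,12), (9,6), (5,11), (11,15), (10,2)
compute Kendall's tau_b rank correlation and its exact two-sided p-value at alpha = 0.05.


Step 1: Enumerate the 21 unordered pairs (i,j) with i<j and classify each by sign(x_j-x_i) * sign(y_j-y_i).
  (1,2):dx=-4,dy=-4->C; (1,3):dx=-6,dy=+4->D; (1,4):dx=+1,dy=-2->D; (1,5):dx=-3,dy=+3->D
  (1,6):dx=+3,dy=+7->C; (1,7):dx=+2,dy=-6->D; (2,3):dx=-2,dy=+8->D; (2,4):dx=+5,dy=+2->C
  (2,5):dx=+1,dy=+7->C; (2,6):dx=+7,dy=+11->C; (2,7):dx=+6,dy=-2->D; (3,4):dx=+7,dy=-6->D
  (3,5):dx=+3,dy=-1->D; (3,6):dx=+9,dy=+3->C; (3,7):dx=+8,dy=-10->D; (4,5):dx=-4,dy=+5->D
  (4,6):dx=+2,dy=+9->C; (4,7):dx=+1,dy=-4->D; (5,6):dx=+6,dy=+4->C; (5,7):dx=+5,dy=-9->D
  (6,7):dx=-1,dy=-13->C
Step 2: C = 9, D = 12, total pairs = 21.
Step 3: tau = (C - D)/(n(n-1)/2) = (9 - 12)/21 = -0.142857.
Step 4: Exact two-sided p-value (enumerate n! = 5040 permutations of y under H0): p = 0.772619.
Step 5: alpha = 0.05. fail to reject H0.

tau_b = -0.1429 (C=9, D=12), p = 0.772619, fail to reject H0.


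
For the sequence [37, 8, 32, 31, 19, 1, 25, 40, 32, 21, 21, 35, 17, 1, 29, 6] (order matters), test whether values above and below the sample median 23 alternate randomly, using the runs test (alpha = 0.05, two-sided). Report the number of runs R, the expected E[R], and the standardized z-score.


Step 1: Compute median = 23; label A = above, B = below.
Labels in order: ABAABBAAABBABBAB  (n_A = 8, n_B = 8)
Step 2: Count runs R = 10.
Step 3: Under H0 (random ordering), E[R] = 2*n_A*n_B/(n_A+n_B) + 1 = 2*8*8/16 + 1 = 9.0000.
        Var[R] = 2*n_A*n_B*(2*n_A*n_B - n_A - n_B) / ((n_A+n_B)^2 * (n_A+n_B-1)) = 14336/3840 = 3.7333.
        SD[R] = 1.9322.
Step 4: Continuity-corrected z = (R - 0.5 - E[R]) / SD[R] = (10 - 0.5 - 9.0000) / 1.9322 = 0.2588.
Step 5: Two-sided p-value via normal approximation = 2*(1 - Phi(|z|)) = 0.795809.
Step 6: alpha = 0.05. fail to reject H0.

R = 10, z = 0.2588, p = 0.795809, fail to reject H0.


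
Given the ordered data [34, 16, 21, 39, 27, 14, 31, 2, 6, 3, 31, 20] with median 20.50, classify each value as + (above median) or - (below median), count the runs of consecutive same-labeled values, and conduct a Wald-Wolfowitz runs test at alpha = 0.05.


Step 1: Compute median = 20.50; label A = above, B = below.
Labels in order: ABAAABABBBAB  (n_A = 6, n_B = 6)
Step 2: Count runs R = 8.
Step 3: Under H0 (random ordering), E[R] = 2*n_A*n_B/(n_A+n_B) + 1 = 2*6*6/12 + 1 = 7.0000.
        Var[R] = 2*n_A*n_B*(2*n_A*n_B - n_A - n_B) / ((n_A+n_B)^2 * (n_A+n_B-1)) = 4320/1584 = 2.7273.
        SD[R] = 1.6514.
Step 4: Continuity-corrected z = (R - 0.5 - E[R]) / SD[R] = (8 - 0.5 - 7.0000) / 1.6514 = 0.3028.
Step 5: Two-sided p-value via normal approximation = 2*(1 - Phi(|z|)) = 0.762069.
Step 6: alpha = 0.05. fail to reject H0.

R = 8, z = 0.3028, p = 0.762069, fail to reject H0.


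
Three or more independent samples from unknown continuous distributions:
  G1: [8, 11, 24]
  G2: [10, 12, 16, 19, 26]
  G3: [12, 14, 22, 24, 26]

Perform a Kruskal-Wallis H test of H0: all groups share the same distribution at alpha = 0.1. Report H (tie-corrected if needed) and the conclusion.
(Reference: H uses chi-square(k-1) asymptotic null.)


Step 1: Combine all N = 13 observations and assign midranks.
sorted (value, group, rank): (8,G1,1), (10,G2,2), (11,G1,3), (12,G2,4.5), (12,G3,4.5), (14,G3,6), (16,G2,7), (19,G2,8), (22,G3,9), (24,G1,10.5), (24,G3,10.5), (26,G2,12.5), (26,G3,12.5)
Step 2: Sum ranks within each group.
R_1 = 14.5 (n_1 = 3)
R_2 = 34 (n_2 = 5)
R_3 = 42.5 (n_3 = 5)
Step 3: H = 12/(N(N+1)) * sum(R_i^2/n_i) - 3(N+1)
     = 12/(13*14) * (14.5^2/3 + 34^2/5 + 42.5^2/5) - 3*14
     = 0.065934 * 662.533 - 42
     = 1.683516.
Step 4: Ties present; correction factor C = 1 - 18/(13^3 - 13) = 0.991758. Corrected H = 1.683516 / 0.991758 = 1.697507.
Step 5: Under H0, H ~ chi^2(2); p-value = 0.427948.
Step 6: alpha = 0.1. fail to reject H0.

H = 1.6975, df = 2, p = 0.427948, fail to reject H0.


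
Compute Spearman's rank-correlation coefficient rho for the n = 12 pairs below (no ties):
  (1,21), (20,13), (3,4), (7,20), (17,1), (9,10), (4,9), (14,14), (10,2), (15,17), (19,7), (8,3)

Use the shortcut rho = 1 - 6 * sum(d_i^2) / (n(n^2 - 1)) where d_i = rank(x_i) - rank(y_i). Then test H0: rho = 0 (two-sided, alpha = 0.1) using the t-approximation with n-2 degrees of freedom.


Step 1: Rank x and y separately (midranks; no ties here).
rank(x): 1->1, 20->12, 3->2, 7->4, 17->10, 9->6, 4->3, 14->8, 10->7, 15->9, 19->11, 8->5
rank(y): 21->12, 13->8, 4->4, 20->11, 1->1, 10->7, 9->6, 14->9, 2->2, 17->10, 7->5, 3->3
Step 2: d_i = R_x(i) - R_y(i); compute d_i^2.
  (1-12)^2=121, (12-8)^2=16, (2-4)^2=4, (4-11)^2=49, (10-1)^2=81, (6-7)^2=1, (3-6)^2=9, (8-9)^2=1, (7-2)^2=25, (9-10)^2=1, (11-5)^2=36, (5-3)^2=4
sum(d^2) = 348.
Step 3: rho = 1 - 6*348 / (12*(12^2 - 1)) = 1 - 2088/1716 = -0.216783.
Step 4: Under H0, t = rho * sqrt((n-2)/(1-rho^2)) = -0.7022 ~ t(10).
Step 5: Two-sided p-value from the t-distribution with 10 df = 0.498556.
Step 6: alpha = 0.1. fail to reject H0.

rho = -0.2168, p = 0.498556, fail to reject H0 at alpha = 0.1.


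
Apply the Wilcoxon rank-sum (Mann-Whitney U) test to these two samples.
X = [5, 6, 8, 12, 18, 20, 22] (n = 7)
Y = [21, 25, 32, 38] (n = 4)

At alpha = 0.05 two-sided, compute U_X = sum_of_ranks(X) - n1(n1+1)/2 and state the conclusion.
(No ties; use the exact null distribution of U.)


Step 1: Combine and sort all 11 observations; assign midranks.
sorted (value, group): (5,X), (6,X), (8,X), (12,X), (18,X), (20,X), (21,Y), (22,X), (25,Y), (32,Y), (38,Y)
ranks: 5->1, 6->2, 8->3, 12->4, 18->5, 20->6, 21->7, 22->8, 25->9, 32->10, 38->11
Step 2: Rank sum for X: R1 = 1 + 2 + 3 + 4 + 5 + 6 + 8 = 29.
Step 3: U_X = R1 - n1(n1+1)/2 = 29 - 7*8/2 = 29 - 28 = 1.
       U_Y = n1*n2 - U_X = 28 - 1 = 27.
Step 4: No ties, so the exact null distribution of U (based on enumerating the C(11,7) = 330 equally likely rank assignments) gives the two-sided p-value.
Step 5: p-value = 0.012121; compare to alpha = 0.05. reject H0.

U_X = 1, p = 0.012121, reject H0 at alpha = 0.05.


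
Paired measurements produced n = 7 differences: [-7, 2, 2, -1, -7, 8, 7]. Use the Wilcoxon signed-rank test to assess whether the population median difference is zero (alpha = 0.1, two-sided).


Step 1: Drop any zero differences (none here) and take |d_i|.
|d| = [7, 2, 2, 1, 7, 8, 7]
Step 2: Midrank |d_i| (ties get averaged ranks).
ranks: |7|->5, |2|->2.5, |2|->2.5, |1|->1, |7|->5, |8|->7, |7|->5
Step 3: Attach original signs; sum ranks with positive sign and with negative sign.
W+ = 2.5 + 2.5 + 7 + 5 = 17
W- = 5 + 1 + 5 = 11
(Check: W+ + W- = 28 should equal n(n+1)/2 = 28.)
Step 4: Test statistic W = min(W+, W-) = 11.
Step 5: Ties in |d|, so use the tie-corrected normal approximation.
        E[W] = n(n+1)/4 = 7*8/4 = 14.
        Tie groups: |d|=2 (t=2), |d|=7 (t=3); sum(t^3 - t) = 30.
        Var[W] = n(n+1)(2n+1)/24 - sum(t^3-t)/48 = 840/24 - 30/48 = 34.375.
        z = (W - E[W]) / sqrt(Var[W]) = (11 - 14) / 5.8630 = -0.5117.
        Two-sided p = 2*Phi(z) = 0.608874.
Step 6: alpha = 0.1. fail to reject H0.

W+ = 17, W- = 11, W = min = 11, p = 0.608874, fail to reject H0.


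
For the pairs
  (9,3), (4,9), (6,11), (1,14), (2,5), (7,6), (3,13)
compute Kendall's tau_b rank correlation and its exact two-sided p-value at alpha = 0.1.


Step 1: Enumerate the 21 unordered pairs (i,j) with i<j and classify each by sign(x_j-x_i) * sign(y_j-y_i).
  (1,2):dx=-5,dy=+6->D; (1,3):dx=-3,dy=+8->D; (1,4):dx=-8,dy=+11->D; (1,5):dx=-7,dy=+2->D
  (1,6):dx=-2,dy=+3->D; (1,7):dx=-6,dy=+10->D; (2,3):dx=+2,dy=+2->C; (2,4):dx=-3,dy=+5->D
  (2,5):dx=-2,dy=-4->C; (2,6):dx=+3,dy=-3->D; (2,7):dx=-1,dy=+4->D; (3,4):dx=-5,dy=+3->D
  (3,5):dx=-4,dy=-6->C; (3,6):dx=+1,dy=-5->D; (3,7):dx=-3,dy=+2->D; (4,5):dx=+1,dy=-9->D
  (4,6):dx=+6,dy=-8->D; (4,7):dx=+2,dy=-1->D; (5,6):dx=+5,dy=+1->C; (5,7):dx=+1,dy=+8->C
  (6,7):dx=-4,dy=+7->D
Step 2: C = 5, D = 16, total pairs = 21.
Step 3: tau = (C - D)/(n(n-1)/2) = (5 - 16)/21 = -0.523810.
Step 4: Exact two-sided p-value (enumerate n! = 5040 permutations of y under H0): p = 0.136111.
Step 5: alpha = 0.1. fail to reject H0.

tau_b = -0.5238 (C=5, D=16), p = 0.136111, fail to reject H0.


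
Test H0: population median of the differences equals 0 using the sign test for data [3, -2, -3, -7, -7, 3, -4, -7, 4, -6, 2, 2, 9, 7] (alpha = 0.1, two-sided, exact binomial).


Step 1: Discard zero differences. Original n = 14; n_eff = number of nonzero differences = 14.
Nonzero differences (with sign): +3, -2, -3, -7, -7, +3, -4, -7, +4, -6, +2, +2, +9, +7
Step 2: Count signs: positive = 7, negative = 7.
Step 3: Under H0: P(positive) = 0.5, so the number of positives S ~ Bin(14, 0.5).
Step 4: Two-sided exact p-value = sum of Bin(14,0.5) probabilities at or below the observed probability = 1.000000.
Step 5: alpha = 0.1. fail to reject H0.

n_eff = 14, pos = 7, neg = 7, p = 1.000000, fail to reject H0.


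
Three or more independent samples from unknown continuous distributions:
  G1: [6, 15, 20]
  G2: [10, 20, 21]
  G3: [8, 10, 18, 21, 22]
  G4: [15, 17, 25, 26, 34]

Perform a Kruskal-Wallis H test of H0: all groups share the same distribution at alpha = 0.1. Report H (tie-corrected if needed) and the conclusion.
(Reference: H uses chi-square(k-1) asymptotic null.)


Step 1: Combine all N = 16 observations and assign midranks.
sorted (value, group, rank): (6,G1,1), (8,G3,2), (10,G2,3.5), (10,G3,3.5), (15,G1,5.5), (15,G4,5.5), (17,G4,7), (18,G3,8), (20,G1,9.5), (20,G2,9.5), (21,G2,11.5), (21,G3,11.5), (22,G3,13), (25,G4,14), (26,G4,15), (34,G4,16)
Step 2: Sum ranks within each group.
R_1 = 16 (n_1 = 3)
R_2 = 24.5 (n_2 = 3)
R_3 = 38 (n_3 = 5)
R_4 = 57.5 (n_4 = 5)
Step 3: H = 12/(N(N+1)) * sum(R_i^2/n_i) - 3(N+1)
     = 12/(16*17) * (16^2/3 + 24.5^2/3 + 38^2/5 + 57.5^2/5) - 3*17
     = 0.044118 * 1235.47 - 51
     = 3.505882.
Step 4: Ties present; correction factor C = 1 - 24/(16^3 - 16) = 0.994118. Corrected H = 3.505882 / 0.994118 = 3.526627.
Step 5: Under H0, H ~ chi^2(3); p-value = 0.317325.
Step 6: alpha = 0.1. fail to reject H0.

H = 3.5266, df = 3, p = 0.317325, fail to reject H0.


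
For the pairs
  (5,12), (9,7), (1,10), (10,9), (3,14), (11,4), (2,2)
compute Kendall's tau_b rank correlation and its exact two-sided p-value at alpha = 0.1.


Step 1: Enumerate the 21 unordered pairs (i,j) with i<j and classify each by sign(x_j-x_i) * sign(y_j-y_i).
  (1,2):dx=+4,dy=-5->D; (1,3):dx=-4,dy=-2->C; (1,4):dx=+5,dy=-3->D; (1,5):dx=-2,dy=+2->D
  (1,6):dx=+6,dy=-8->D; (1,7):dx=-3,dy=-10->C; (2,3):dx=-8,dy=+3->D; (2,4):dx=+1,dy=+2->C
  (2,5):dx=-6,dy=+7->D; (2,6):dx=+2,dy=-3->D; (2,7):dx=-7,dy=-5->C; (3,4):dx=+9,dy=-1->D
  (3,5):dx=+2,dy=+4->C; (3,6):dx=+10,dy=-6->D; (3,7):dx=+1,dy=-8->D; (4,5):dx=-7,dy=+5->D
  (4,6):dx=+1,dy=-5->D; (4,7):dx=-8,dy=-7->C; (5,6):dx=+8,dy=-10->D; (5,7):dx=-1,dy=-12->C
  (6,7):dx=-9,dy=-2->C
Step 2: C = 8, D = 13, total pairs = 21.
Step 3: tau = (C - D)/(n(n-1)/2) = (8 - 13)/21 = -0.238095.
Step 4: Exact two-sided p-value (enumerate n! = 5040 permutations of y under H0): p = 0.561905.
Step 5: alpha = 0.1. fail to reject H0.

tau_b = -0.2381 (C=8, D=13), p = 0.561905, fail to reject H0.


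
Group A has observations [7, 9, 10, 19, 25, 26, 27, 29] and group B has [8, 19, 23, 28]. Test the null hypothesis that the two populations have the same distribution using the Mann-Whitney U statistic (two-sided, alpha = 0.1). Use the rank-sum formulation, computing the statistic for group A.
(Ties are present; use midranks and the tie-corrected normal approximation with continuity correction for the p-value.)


Step 1: Combine and sort all 12 observations; assign midranks.
sorted (value, group): (7,X), (8,Y), (9,X), (10,X), (19,X), (19,Y), (23,Y), (25,X), (26,X), (27,X), (28,Y), (29,X)
ranks: 7->1, 8->2, 9->3, 10->4, 19->5.5, 19->5.5, 23->7, 25->8, 26->9, 27->10, 28->11, 29->12
Step 2: Rank sum for X: R1 = 1 + 3 + 4 + 5.5 + 8 + 9 + 10 + 12 = 52.5.
Step 3: U_X = R1 - n1(n1+1)/2 = 52.5 - 8*9/2 = 52.5 - 36 = 16.5.
       U_Y = n1*n2 - U_X = 32 - 16.5 = 15.5.
Step 4: Ties are present, so use the tie-corrected normal approximation (with continuity correction) for the p-value.
Step 5: p-value = 1.000000; compare to alpha = 0.1. fail to reject H0.

U_X = 16.5, p = 1.000000, fail to reject H0 at alpha = 0.1.


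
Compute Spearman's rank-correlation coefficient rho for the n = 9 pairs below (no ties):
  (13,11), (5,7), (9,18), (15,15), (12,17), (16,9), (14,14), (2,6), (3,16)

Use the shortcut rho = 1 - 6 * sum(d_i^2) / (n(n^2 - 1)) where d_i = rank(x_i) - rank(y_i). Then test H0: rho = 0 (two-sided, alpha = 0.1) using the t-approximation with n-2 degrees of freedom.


Step 1: Rank x and y separately (midranks; no ties here).
rank(x): 13->6, 5->3, 9->4, 15->8, 12->5, 16->9, 14->7, 2->1, 3->2
rank(y): 11->4, 7->2, 18->9, 15->6, 17->8, 9->3, 14->5, 6->1, 16->7
Step 2: d_i = R_x(i) - R_y(i); compute d_i^2.
  (6-4)^2=4, (3-2)^2=1, (4-9)^2=25, (8-6)^2=4, (5-8)^2=9, (9-3)^2=36, (7-5)^2=4, (1-1)^2=0, (2-7)^2=25
sum(d^2) = 108.
Step 3: rho = 1 - 6*108 / (9*(9^2 - 1)) = 1 - 648/720 = 0.100000.
Step 4: Under H0, t = rho * sqrt((n-2)/(1-rho^2)) = 0.2659 ~ t(7).
Step 5: Two-sided p-value from the t-distribution with 7 df = 0.797972.
Step 6: alpha = 0.1. fail to reject H0.

rho = 0.1000, p = 0.797972, fail to reject H0 at alpha = 0.1.


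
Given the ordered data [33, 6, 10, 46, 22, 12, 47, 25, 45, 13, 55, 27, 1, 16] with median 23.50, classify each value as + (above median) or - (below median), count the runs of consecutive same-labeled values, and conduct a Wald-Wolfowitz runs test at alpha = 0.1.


Step 1: Compute median = 23.50; label A = above, B = below.
Labels in order: ABBABBAAABAABB  (n_A = 7, n_B = 7)
Step 2: Count runs R = 8.
Step 3: Under H0 (random ordering), E[R] = 2*n_A*n_B/(n_A+n_B) + 1 = 2*7*7/14 + 1 = 8.0000.
        Var[R] = 2*n_A*n_B*(2*n_A*n_B - n_A - n_B) / ((n_A+n_B)^2 * (n_A+n_B-1)) = 8232/2548 = 3.2308.
        SD[R] = 1.7974.
Step 4: R = E[R], so z = 0 with no continuity correction.
Step 5: Two-sided p-value via normal approximation = 2*(1 - Phi(|z|)) = 1.000000.
Step 6: alpha = 0.1. fail to reject H0.

R = 8, z = 0.0000, p = 1.000000, fail to reject H0.


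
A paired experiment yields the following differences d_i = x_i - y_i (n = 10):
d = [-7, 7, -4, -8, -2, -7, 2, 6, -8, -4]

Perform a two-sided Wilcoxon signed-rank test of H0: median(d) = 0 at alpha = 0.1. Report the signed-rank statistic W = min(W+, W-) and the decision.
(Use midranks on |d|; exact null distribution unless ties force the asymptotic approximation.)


Step 1: Drop any zero differences (none here) and take |d_i|.
|d| = [7, 7, 4, 8, 2, 7, 2, 6, 8, 4]
Step 2: Midrank |d_i| (ties get averaged ranks).
ranks: |7|->7, |7|->7, |4|->3.5, |8|->9.5, |2|->1.5, |7|->7, |2|->1.5, |6|->5, |8|->9.5, |4|->3.5
Step 3: Attach original signs; sum ranks with positive sign and with negative sign.
W+ = 7 + 1.5 + 5 = 13.5
W- = 7 + 3.5 + 9.5 + 1.5 + 7 + 9.5 + 3.5 = 41.5
(Check: W+ + W- = 55 should equal n(n+1)/2 = 55.)
Step 4: Test statistic W = min(W+, W-) = 13.5.
Step 5: Ties in |d|, so use the tie-corrected normal approximation.
        E[W] = n(n+1)/4 = 10*11/4 = 27.5.
        Tie groups: |d|=2 (t=2), |d|=4 (t=2), |d|=7 (t=3), |d|=8 (t=2); sum(t^3 - t) = 42.
        Var[W] = n(n+1)(2n+1)/24 - sum(t^3-t)/48 = 2310/24 - 42/48 = 95.375.
        z = (W - E[W]) / sqrt(Var[W]) = (13.5 - 27.5) / 9.7660 = -1.4335.
        Two-sided p = 2*Phi(z) = 0.151703.
Step 6: alpha = 0.1. fail to reject H0.

W+ = 13.5, W- = 41.5, W = min = 13.5, p = 0.151703, fail to reject H0.


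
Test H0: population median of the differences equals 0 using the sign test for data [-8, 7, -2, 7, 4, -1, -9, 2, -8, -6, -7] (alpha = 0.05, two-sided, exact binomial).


Step 1: Discard zero differences. Original n = 11; n_eff = number of nonzero differences = 11.
Nonzero differences (with sign): -8, +7, -2, +7, +4, -1, -9, +2, -8, -6, -7
Step 2: Count signs: positive = 4, negative = 7.
Step 3: Under H0: P(positive) = 0.5, so the number of positives S ~ Bin(11, 0.5).
Step 4: Two-sided exact p-value = sum of Bin(11,0.5) probabilities at or below the observed probability = 0.548828.
Step 5: alpha = 0.05. fail to reject H0.

n_eff = 11, pos = 4, neg = 7, p = 0.548828, fail to reject H0.


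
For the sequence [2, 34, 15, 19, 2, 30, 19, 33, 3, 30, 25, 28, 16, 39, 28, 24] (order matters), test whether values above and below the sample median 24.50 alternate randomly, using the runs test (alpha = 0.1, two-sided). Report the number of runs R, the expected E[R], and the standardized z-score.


Step 1: Compute median = 24.50; label A = above, B = below.
Labels in order: BABBBABABAAABAAB  (n_A = 8, n_B = 8)
Step 2: Count runs R = 11.
Step 3: Under H0 (random ordering), E[R] = 2*n_A*n_B/(n_A+n_B) + 1 = 2*8*8/16 + 1 = 9.0000.
        Var[R] = 2*n_A*n_B*(2*n_A*n_B - n_A - n_B) / ((n_A+n_B)^2 * (n_A+n_B-1)) = 14336/3840 = 3.7333.
        SD[R] = 1.9322.
Step 4: Continuity-corrected z = (R - 0.5 - E[R]) / SD[R] = (11 - 0.5 - 9.0000) / 1.9322 = 0.7763.
Step 5: Two-sided p-value via normal approximation = 2*(1 - Phi(|z|)) = 0.437558.
Step 6: alpha = 0.1. fail to reject H0.

R = 11, z = 0.7763, p = 0.437558, fail to reject H0.


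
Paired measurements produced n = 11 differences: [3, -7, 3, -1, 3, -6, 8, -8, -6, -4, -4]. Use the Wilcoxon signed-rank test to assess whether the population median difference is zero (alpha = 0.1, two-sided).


Step 1: Drop any zero differences (none here) and take |d_i|.
|d| = [3, 7, 3, 1, 3, 6, 8, 8, 6, 4, 4]
Step 2: Midrank |d_i| (ties get averaged ranks).
ranks: |3|->3, |7|->9, |3|->3, |1|->1, |3|->3, |6|->7.5, |8|->10.5, |8|->10.5, |6|->7.5, |4|->5.5, |4|->5.5
Step 3: Attach original signs; sum ranks with positive sign and with negative sign.
W+ = 3 + 3 + 3 + 10.5 = 19.5
W- = 9 + 1 + 7.5 + 10.5 + 7.5 + 5.5 + 5.5 = 46.5
(Check: W+ + W- = 66 should equal n(n+1)/2 = 66.)
Step 4: Test statistic W = min(W+, W-) = 19.5.
Step 5: Ties in |d|, so use the tie-corrected normal approximation.
        E[W] = n(n+1)/4 = 11*12/4 = 33.
        Tie groups: |d|=3 (t=3), |d|=4 (t=2), |d|=6 (t=2), |d|=8 (t=2); sum(t^3 - t) = 42.
        Var[W] = n(n+1)(2n+1)/24 - sum(t^3-t)/48 = 3036/24 - 42/48 = 125.625.
        z = (W - E[W]) / sqrt(Var[W]) = (19.5 - 33) / 11.2083 = -1.2045.
        Two-sided p = 2*Phi(z) = 0.228408.
Step 6: alpha = 0.1. fail to reject H0.

W+ = 19.5, W- = 46.5, W = min = 19.5, p = 0.228408, fail to reject H0.
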